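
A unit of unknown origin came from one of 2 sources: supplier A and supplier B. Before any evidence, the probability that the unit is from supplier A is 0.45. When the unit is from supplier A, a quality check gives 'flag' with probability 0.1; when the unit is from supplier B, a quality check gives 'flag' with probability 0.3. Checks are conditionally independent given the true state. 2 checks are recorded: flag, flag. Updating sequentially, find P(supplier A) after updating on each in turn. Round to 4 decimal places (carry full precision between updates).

After 'flag': P(supplier A) = 0.1·0.4500 / (0.1·0.4500 + 0.3·0.5500) ≈ 0.2143
After 'flag': P(supplier A) = 0.1·0.2143 / (0.1·0.2143 + 0.3·0.7857) ≈ 0.0833

0.0833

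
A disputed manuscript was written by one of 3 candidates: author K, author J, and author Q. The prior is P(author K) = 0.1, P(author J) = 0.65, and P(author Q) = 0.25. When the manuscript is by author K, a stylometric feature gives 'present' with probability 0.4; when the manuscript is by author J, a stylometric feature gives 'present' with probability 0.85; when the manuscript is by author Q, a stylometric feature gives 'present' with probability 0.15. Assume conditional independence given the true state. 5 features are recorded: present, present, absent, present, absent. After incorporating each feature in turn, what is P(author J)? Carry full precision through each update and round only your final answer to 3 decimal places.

0.755

After 'present': normaliser = 0.4·0.1000 + 0.85·0.6500 + 0.15·0.2500; P(author K) ≈ 0.0635, P(author J) ≈ 0.8770, P(author Q) ≈ 0.0595
After 'present': normaliser = 0.4·0.0635 + 0.85·0.8770 + 0.15·0.0595; P(author K) ≈ 0.0326, P(author J) ≈ 0.9560, P(author Q) ≈ 0.0115
After 'absent': normaliser = 0.6·0.0326 + 0.15·0.9560 + 0.85·0.0115; P(author K) ≈ 0.1132, P(author J) ≈ 0.8305, P(author Q) ≈ 0.0564
After 'present': normaliser = 0.4·0.1132 + 0.85·0.8305 + 0.15·0.0564; P(author K) ≈ 0.0596, P(author J) ≈ 0.9293, P(author Q) ≈ 0.0111
After 'absent': normaliser = 0.6·0.0596 + 0.15·0.9293 + 0.85·0.0111; P(author K) ≈ 0.1937, P(author J) ≈ 0.7551, P(author Q) ≈ 0.0512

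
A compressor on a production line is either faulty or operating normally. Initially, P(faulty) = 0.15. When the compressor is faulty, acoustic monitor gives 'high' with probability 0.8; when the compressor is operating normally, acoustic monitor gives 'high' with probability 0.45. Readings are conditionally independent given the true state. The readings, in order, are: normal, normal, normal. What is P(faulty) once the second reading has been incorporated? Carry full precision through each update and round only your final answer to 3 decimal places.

After 'normal': P(faulty) = 0.2·0.1500 / (0.2·0.1500 + 0.55·0.8500) ≈ 0.0603
After 'normal': P(faulty) = 0.2·0.0603 / (0.2·0.0603 + 0.55·0.9397) ≈ 0.0228

0.023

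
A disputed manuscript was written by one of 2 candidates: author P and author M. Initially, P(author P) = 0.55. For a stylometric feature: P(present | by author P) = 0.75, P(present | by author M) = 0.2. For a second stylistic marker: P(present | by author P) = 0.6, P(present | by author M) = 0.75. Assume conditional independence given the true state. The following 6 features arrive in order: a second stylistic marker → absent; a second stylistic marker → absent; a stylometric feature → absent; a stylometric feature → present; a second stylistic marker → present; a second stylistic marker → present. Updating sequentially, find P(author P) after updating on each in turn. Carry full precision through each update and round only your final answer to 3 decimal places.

Apply Bayes' rule sequentially, carrying P(author P) forward.
After a second stylistic marker='absent': P(author P) = 0.4·0.5500 / (0.4·0.5500 + 0.25·0.4500) ≈ 0.6617
After a second stylistic marker='absent': P(author P) = 0.4·0.6617 / (0.4·0.6617 + 0.25·0.3383) ≈ 0.7578
After a stylometric feature='absent': P(author P) = 0.25·0.7578 / (0.25·0.7578 + 0.8·0.2422) ≈ 0.4944
After a stylometric feature='present': P(author P) = 0.75·0.4944 / (0.75·0.4944 + 0.2·0.5056) ≈ 0.7857
After a second stylistic marker='present': P(author P) = 0.6·0.7857 / (0.6·0.7857 + 0.75·0.2143) ≈ 0.7458
After a second stylistic marker='present': P(author P) = 0.6·0.7458 / (0.6·0.7458 + 0.75·0.2542) ≈ 0.7012

0.701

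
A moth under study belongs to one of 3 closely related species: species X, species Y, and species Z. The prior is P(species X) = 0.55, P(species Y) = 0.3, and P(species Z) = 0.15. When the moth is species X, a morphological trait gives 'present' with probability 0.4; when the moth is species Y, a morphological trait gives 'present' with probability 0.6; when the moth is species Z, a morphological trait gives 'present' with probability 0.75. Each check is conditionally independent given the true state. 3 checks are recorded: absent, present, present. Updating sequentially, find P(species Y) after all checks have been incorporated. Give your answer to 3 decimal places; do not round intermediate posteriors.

0.369

After 'absent': normaliser = 0.6·0.5500 + 0.4·0.3000 + 0.25·0.1500; P(species X) ≈ 0.6769, P(species Y) ≈ 0.2462, P(species Z) ≈ 0.0769
After 'present': normaliser = 0.4·0.6769 + 0.6·0.2462 + 0.75·0.0769; P(species X) ≈ 0.5687, P(species Y) ≈ 0.3102, P(species Z) ≈ 0.1212
After 'present': normaliser = 0.4·0.5687 + 0.6·0.3102 + 0.75·0.1212; P(species X) ≈ 0.4509, P(species Y) ≈ 0.3689, P(species Z) ≈ 0.1801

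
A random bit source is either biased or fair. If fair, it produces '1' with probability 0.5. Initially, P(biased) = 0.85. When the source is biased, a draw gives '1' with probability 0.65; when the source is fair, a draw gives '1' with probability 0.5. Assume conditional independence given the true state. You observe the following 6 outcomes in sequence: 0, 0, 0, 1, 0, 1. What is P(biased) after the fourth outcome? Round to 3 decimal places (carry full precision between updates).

0.716

Apply Bayes' rule sequentially, carrying P(biased) forward.
After '0': P(biased) = 0.35·0.8500 / (0.35·0.8500 + 0.5·0.1500) ≈ 0.7987
After '0': P(biased) = 0.35·0.7987 / (0.35·0.7987 + 0.5·0.2013) ≈ 0.7352
After '0': P(biased) = 0.35·0.7352 / (0.35·0.7352 + 0.5·0.2648) ≈ 0.6603
After '1': P(biased) = 0.65·0.6603 / (0.65·0.6603 + 0.5·0.3397) ≈ 0.7165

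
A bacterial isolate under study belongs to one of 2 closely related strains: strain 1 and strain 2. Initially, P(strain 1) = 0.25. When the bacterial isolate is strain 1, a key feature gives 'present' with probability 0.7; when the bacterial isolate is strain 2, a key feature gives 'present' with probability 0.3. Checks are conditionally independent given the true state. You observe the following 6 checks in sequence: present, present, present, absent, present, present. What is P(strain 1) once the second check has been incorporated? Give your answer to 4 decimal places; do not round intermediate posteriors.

After 'present': P(strain 1) = 0.7·0.2500 / (0.7·0.2500 + 0.3·0.7500) ≈ 0.4375
After 'present': P(strain 1) = 0.7·0.4375 / (0.7·0.4375 + 0.3·0.5625) ≈ 0.6447

0.6447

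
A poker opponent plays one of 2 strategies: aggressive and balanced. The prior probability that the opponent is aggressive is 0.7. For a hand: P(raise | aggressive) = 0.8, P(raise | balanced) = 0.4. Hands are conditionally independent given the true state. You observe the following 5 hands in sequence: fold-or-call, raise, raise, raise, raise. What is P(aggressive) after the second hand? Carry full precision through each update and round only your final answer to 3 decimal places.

After 'fold-or-call': P(aggressive) = 0.2·0.7000 / (0.2·0.7000 + 0.6·0.3000) ≈ 0.4375
After 'raise': P(aggressive) = 0.8·0.4375 / (0.8·0.4375 + 0.4·0.5625) ≈ 0.6087

0.609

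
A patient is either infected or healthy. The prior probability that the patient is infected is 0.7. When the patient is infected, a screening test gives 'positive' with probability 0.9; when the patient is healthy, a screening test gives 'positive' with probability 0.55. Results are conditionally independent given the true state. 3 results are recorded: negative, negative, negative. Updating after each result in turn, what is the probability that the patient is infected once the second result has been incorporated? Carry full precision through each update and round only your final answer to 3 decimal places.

After 'negative': P(infected) = 0.1·0.7000 / (0.1·0.7000 + 0.45·0.3000) ≈ 0.3415
After 'negative': P(infected) = 0.1·0.3415 / (0.1·0.3415 + 0.45·0.6585) ≈ 0.1033

0.103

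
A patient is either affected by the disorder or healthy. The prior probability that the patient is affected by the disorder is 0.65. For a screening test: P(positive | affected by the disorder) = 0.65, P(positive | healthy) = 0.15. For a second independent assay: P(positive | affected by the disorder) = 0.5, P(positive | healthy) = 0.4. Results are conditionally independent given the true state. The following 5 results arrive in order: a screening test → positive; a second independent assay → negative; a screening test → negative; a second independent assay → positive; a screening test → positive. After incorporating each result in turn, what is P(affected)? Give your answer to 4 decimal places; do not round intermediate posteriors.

Apply Bayes' rule sequentially, carrying P(affected) forward.
After a screening test='positive': P(affected) = 0.65·0.6500 / (0.65·0.6500 + 0.15·0.3500) ≈ 0.8895
After a second independent assay='negative': P(affected) = 0.5·0.8895 / (0.5·0.8895 + 0.6·0.1105) ≈ 0.8702
After a screening test='negative': P(affected) = 0.35·0.8702 / (0.35·0.8702 + 0.85·0.1298) ≈ 0.7341
After a second independent assay='positive': P(affected) = 0.5·0.7341 / (0.5·0.7341 + 0.4·0.2659) ≈ 0.7754
After a screening test='positive': P(affected) = 0.65·0.7754 / (0.65·0.7754 + 0.15·0.2246) ≈ 0.9373

0.9373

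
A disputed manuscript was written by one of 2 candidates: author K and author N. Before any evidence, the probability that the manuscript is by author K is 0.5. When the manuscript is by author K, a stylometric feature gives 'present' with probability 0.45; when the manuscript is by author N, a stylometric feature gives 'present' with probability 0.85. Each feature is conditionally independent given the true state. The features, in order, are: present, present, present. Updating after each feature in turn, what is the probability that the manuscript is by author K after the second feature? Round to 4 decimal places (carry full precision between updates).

After 'present': P(author K) = 0.45·0.5000 / (0.45·0.5000 + 0.85·0.5000) ≈ 0.3462
After 'present': P(author K) = 0.45·0.3462 / (0.45·0.3462 + 0.85·0.6538) ≈ 0.2189

0.2189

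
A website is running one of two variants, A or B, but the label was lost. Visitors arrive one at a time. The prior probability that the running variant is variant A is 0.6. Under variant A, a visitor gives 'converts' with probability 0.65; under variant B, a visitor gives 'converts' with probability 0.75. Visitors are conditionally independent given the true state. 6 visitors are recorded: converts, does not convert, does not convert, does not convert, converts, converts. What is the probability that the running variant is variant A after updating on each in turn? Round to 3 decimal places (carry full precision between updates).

After 'converts': P(A) = 0.65·0.6000 / (0.65·0.6000 + 0.75·0.4000) ≈ 0.5652
After 'does not convert': P(A) = 0.35·0.5652 / (0.35·0.5652 + 0.25·0.4348) ≈ 0.6454
After 'does not convert': P(A) = 0.35·0.6454 / (0.35·0.6454 + 0.25·0.3546) ≈ 0.7182
After 'does not convert': P(A) = 0.35·0.7182 / (0.35·0.7182 + 0.25·0.2818) ≈ 0.7810
After 'converts': P(A) = 0.65·0.7810 / (0.65·0.7810 + 0.75·0.2190) ≈ 0.7556
After 'converts': P(A) = 0.65·0.7556 / (0.65·0.7556 + 0.75·0.2444) ≈ 0.7282

0.728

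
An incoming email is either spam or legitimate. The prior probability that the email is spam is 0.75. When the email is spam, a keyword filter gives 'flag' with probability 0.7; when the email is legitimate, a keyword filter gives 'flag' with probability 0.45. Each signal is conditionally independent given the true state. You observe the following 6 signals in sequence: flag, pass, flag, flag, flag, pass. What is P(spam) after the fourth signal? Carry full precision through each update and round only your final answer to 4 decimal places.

0.8603

After 'flag': P(spam) = 0.7·0.7500 / (0.7·0.7500 + 0.45·0.2500) ≈ 0.8235
After 'pass': P(spam) = 0.3·0.8235 / (0.3·0.8235 + 0.55·0.1765) ≈ 0.7179
After 'flag': P(spam) = 0.7·0.7179 / (0.7·0.7179 + 0.45·0.2821) ≈ 0.7984
After 'flag': P(spam) = 0.7·0.7984 / (0.7·0.7984 + 0.45·0.2016) ≈ 0.8603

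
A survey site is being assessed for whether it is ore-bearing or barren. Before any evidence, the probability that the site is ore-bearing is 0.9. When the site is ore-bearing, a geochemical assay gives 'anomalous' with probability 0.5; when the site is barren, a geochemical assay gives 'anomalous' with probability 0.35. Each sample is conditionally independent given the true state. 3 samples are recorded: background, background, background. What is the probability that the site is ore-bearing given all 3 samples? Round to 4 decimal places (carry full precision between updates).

After 'background': P(ore) = 0.5·0.9000 / (0.5·0.9000 + 0.65·0.1000) ≈ 0.8738
After 'background': P(ore) = 0.5·0.8738 / (0.5·0.8738 + 0.65·0.1262) ≈ 0.8419
After 'background': P(ore) = 0.5·0.8419 / (0.5·0.8419 + 0.65·0.1581) ≈ 0.8038

0.8038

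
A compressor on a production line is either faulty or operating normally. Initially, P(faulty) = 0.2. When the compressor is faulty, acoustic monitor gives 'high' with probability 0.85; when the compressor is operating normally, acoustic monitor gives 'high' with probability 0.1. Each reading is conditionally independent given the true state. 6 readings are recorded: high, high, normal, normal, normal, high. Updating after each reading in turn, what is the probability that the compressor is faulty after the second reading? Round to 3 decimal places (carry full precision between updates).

0.948

After 'high': P(faulty) = 0.85·0.2000 / (0.85·0.2000 + 0.1·0.8000) ≈ 0.6800
After 'high': P(faulty) = 0.85·0.6800 / (0.85·0.6800 + 0.1·0.3200) ≈ 0.9475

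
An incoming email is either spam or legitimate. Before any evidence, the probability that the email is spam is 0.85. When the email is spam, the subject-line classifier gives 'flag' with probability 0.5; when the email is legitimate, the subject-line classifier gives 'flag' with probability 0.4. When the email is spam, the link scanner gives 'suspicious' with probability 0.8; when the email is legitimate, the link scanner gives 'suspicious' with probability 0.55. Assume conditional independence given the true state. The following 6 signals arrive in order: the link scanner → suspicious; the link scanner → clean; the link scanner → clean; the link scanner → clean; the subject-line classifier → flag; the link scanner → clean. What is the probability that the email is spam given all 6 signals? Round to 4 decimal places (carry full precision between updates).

Apply Bayes' rule sequentially, carrying P(spam) forward.
After the link scanner='suspicious': P(spam) = 0.8·0.8500 / (0.8·0.8500 + 0.55·0.1500) ≈ 0.8918
After the link scanner='clean': P(spam) = 0.2·0.8918 / (0.2·0.8918 + 0.45·0.1082) ≈ 0.7856
After the link scanner='clean': P(spam) = 0.2·0.7856 / (0.2·0.7856 + 0.45·0.2144) ≈ 0.6195
After the link scanner='clean': P(spam) = 0.2·0.6195 / (0.2·0.6195 + 0.45·0.3805) ≈ 0.4198
After the subject-line classifier='flag': P(spam) = 0.5·0.4198 / (0.5·0.4198 + 0.4·0.5802) ≈ 0.4749
After the link scanner='clean': P(spam) = 0.2·0.4749 / (0.2·0.4749 + 0.45·0.5251) ≈ 0.2867

0.2867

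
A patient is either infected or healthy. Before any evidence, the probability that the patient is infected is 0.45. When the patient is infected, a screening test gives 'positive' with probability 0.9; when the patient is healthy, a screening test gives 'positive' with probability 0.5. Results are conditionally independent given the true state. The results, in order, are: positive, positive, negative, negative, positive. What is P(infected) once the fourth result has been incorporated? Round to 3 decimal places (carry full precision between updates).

After 'positive': P(infected) = 0.9·0.4500 / (0.9·0.4500 + 0.5·0.5500) ≈ 0.5956
After 'positive': P(infected) = 0.9·0.5956 / (0.9·0.5956 + 0.5·0.4044) ≈ 0.7261
After 'negative': P(infected) = 0.1·0.7261 / (0.1·0.7261 + 0.5·0.2739) ≈ 0.3465
After 'negative': P(infected) = 0.1·0.3465 / (0.1·0.3465 + 0.5·0.6535) ≈ 0.0959

0.096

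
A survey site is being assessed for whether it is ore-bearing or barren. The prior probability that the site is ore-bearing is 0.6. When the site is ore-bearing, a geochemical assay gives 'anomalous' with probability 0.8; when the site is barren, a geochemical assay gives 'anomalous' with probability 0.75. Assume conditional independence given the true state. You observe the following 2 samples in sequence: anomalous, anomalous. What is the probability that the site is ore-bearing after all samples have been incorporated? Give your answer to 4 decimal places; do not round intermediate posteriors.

After 'anomalous': P(ore) = 0.8·0.6000 / (0.8·0.6000 + 0.75·0.4000) ≈ 0.6154
After 'anomalous': P(ore) = 0.8·0.6154 / (0.8·0.6154 + 0.75·0.3846) ≈ 0.6305

0.6305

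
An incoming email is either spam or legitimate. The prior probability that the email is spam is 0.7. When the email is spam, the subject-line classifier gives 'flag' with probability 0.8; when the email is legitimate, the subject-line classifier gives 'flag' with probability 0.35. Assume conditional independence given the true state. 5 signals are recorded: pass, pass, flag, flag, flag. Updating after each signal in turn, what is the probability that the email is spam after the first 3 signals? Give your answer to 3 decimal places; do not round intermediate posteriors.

0.336

Apply Bayes' rule sequentially, carrying P(spam) forward.
After 'pass': P(spam) = 0.2·0.7000 / (0.2·0.7000 + 0.65·0.3000) ≈ 0.4179
After 'pass': P(spam) = 0.2·0.4179 / (0.2·0.4179 + 0.65·0.5821) ≈ 0.1809
After 'flag': P(spam) = 0.8·0.1809 / (0.8·0.1809 + 0.35·0.8191) ≈ 0.3355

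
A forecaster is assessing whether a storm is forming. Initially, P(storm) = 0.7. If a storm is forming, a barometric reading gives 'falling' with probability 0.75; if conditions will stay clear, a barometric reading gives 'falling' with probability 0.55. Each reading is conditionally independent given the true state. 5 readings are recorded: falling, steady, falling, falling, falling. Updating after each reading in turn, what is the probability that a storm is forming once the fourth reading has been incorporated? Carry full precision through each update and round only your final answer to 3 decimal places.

0.767

After 'falling': P(storm) = 0.75·0.7000 / (0.75·0.7000 + 0.55·0.3000) ≈ 0.7609
After 'steady': P(storm) = 0.25·0.7609 / (0.25·0.7609 + 0.45·0.2391) ≈ 0.6387
After 'falling': P(storm) = 0.75·0.6387 / (0.75·0.6387 + 0.55·0.3613) ≈ 0.7068
After 'falling': P(storm) = 0.75·0.7068 / (0.75·0.7068 + 0.55·0.2932) ≈ 0.7667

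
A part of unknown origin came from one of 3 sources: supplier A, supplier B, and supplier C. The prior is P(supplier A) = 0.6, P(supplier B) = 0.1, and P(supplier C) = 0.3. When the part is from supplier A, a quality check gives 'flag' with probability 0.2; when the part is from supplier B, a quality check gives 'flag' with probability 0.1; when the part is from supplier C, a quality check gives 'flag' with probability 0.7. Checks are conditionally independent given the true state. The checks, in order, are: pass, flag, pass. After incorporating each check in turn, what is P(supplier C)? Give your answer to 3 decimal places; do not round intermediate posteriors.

0.182

After 'pass': normaliser = 0.8·0.6000 + 0.9·0.1000 + 0.3·0.3000; P(supplier A) ≈ 0.7273, P(supplier B) ≈ 0.1364, P(supplier C) ≈ 0.1364
After 'flag': normaliser = 0.2·0.7273 + 0.1·0.1364 + 0.7·0.1364; P(supplier A) ≈ 0.5714, P(supplier B) ≈ 0.0536, P(supplier C) ≈ 0.3750
After 'pass': normaliser = 0.8·0.5714 + 0.9·0.0536 + 0.3·0.3750; P(supplier A) ≈ 0.7399, P(supplier B) ≈ 0.0780, P(supplier C) ≈ 0.1821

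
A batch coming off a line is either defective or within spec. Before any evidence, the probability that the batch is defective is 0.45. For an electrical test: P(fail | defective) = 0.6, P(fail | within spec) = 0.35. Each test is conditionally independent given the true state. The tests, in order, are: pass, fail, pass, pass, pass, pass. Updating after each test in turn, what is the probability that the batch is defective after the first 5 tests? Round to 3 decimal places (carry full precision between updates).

0.167

Each posterior becomes the prior for the next update.
After 'pass': P(defective) = 0.4·0.4500 / (0.4·0.4500 + 0.65·0.5500) ≈ 0.3349
After 'fail': P(defective) = 0.6·0.3349 / (0.6·0.3349 + 0.35·0.6651) ≈ 0.4633
After 'pass': P(defective) = 0.4·0.4633 / (0.4·0.4633 + 0.65·0.5367) ≈ 0.3469
After 'pass': P(defective) = 0.4·0.3469 / (0.4·0.3469 + 0.65·0.6531) ≈ 0.2463
After 'pass': P(defective) = 0.4·0.2463 / (0.4·0.2463 + 0.65·0.7537) ≈ 0.1675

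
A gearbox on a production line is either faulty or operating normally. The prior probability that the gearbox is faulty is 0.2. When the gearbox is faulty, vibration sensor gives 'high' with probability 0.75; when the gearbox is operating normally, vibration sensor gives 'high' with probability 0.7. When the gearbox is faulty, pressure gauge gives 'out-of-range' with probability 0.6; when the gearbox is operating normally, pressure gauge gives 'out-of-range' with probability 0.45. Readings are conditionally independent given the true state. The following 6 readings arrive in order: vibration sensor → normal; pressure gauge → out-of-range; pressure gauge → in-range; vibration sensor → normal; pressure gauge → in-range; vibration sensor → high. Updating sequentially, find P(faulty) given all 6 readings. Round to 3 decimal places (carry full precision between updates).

After vibration sensor='normal': P(faulty) = 0.25·0.2000 / (0.25·0.2000 + 0.3·0.8000) ≈ 0.1724
After pressure gauge='out-of-range': P(faulty) = 0.6·0.1724 / (0.6·0.1724 + 0.45·0.8276) ≈ 0.2174
After pressure gauge='in-range': P(faulty) = 0.4·0.2174 / (0.4·0.2174 + 0.55·0.7826) ≈ 0.1681
After vibration sensor='normal': P(faulty) = 0.25·0.1681 / (0.25·0.1681 + 0.3·0.8319) ≈ 0.1441
After pressure gauge='in-range': P(faulty) = 0.4·0.1441 / (0.4·0.1441 + 0.55·0.8559) ≈ 0.1091
After vibration sensor='high': P(faulty) = 0.75·0.1091 / (0.75·0.1091 + 0.7·0.8909) ≈ 0.1160

0.116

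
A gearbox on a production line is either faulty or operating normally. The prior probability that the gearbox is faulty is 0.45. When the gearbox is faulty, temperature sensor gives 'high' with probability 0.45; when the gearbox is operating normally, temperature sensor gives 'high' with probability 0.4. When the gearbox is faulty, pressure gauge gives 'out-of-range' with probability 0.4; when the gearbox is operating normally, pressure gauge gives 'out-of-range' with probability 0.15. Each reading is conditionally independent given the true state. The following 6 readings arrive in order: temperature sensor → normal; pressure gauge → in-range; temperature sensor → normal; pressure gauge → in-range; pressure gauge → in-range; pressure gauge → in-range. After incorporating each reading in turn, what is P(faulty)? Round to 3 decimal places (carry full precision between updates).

After temperature sensor='normal': P(faulty) = 0.55·0.4500 / (0.55·0.4500 + 0.6·0.5500) ≈ 0.4286
After pressure gauge='in-range': P(faulty) = 0.6·0.4286 / (0.6·0.4286 + 0.85·0.5714) ≈ 0.3462
After temperature sensor='normal': P(faulty) = 0.55·0.3462 / (0.55·0.3462 + 0.6·0.6538) ≈ 0.3267
After pressure gauge='in-range': P(faulty) = 0.6·0.3267 / (0.6·0.3267 + 0.85·0.6733) ≈ 0.2552
After pressure gauge='in-range': P(faulty) = 0.6·0.2552 / (0.6·0.2552 + 0.85·0.7448) ≈ 0.1947
After pressure gauge='in-range': P(faulty) = 0.6·0.1947 / (0.6·0.1947 + 0.85·0.8053) ≈ 0.1458

0.146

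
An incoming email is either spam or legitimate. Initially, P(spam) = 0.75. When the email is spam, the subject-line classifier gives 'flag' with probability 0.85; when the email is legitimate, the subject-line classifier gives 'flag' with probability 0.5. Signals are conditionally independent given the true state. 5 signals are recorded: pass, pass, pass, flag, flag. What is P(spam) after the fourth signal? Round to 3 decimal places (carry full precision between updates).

0.121

Apply Bayes' rule sequentially, carrying P(spam) forward.
After 'pass': P(spam) = 0.15·0.7500 / (0.15·0.7500 + 0.5·0.2500) ≈ 0.4737
After 'pass': P(spam) = 0.15·0.4737 / (0.15·0.4737 + 0.5·0.5263) ≈ 0.2126
After 'pass': P(spam) = 0.15·0.2126 / (0.15·0.2126 + 0.5·0.7874) ≈ 0.0749
After 'flag': P(spam) = 0.85·0.0749 / (0.85·0.0749 + 0.5·0.9251) ≈ 0.1210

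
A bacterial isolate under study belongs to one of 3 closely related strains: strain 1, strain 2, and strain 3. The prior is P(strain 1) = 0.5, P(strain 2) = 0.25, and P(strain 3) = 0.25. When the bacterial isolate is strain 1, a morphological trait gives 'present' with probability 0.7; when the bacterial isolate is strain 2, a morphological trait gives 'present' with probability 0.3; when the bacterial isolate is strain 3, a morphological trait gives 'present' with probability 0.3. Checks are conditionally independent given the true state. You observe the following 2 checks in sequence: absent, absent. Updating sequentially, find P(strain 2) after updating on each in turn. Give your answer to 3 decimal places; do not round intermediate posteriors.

0.422

After 'absent': normaliser = 0.3·0.5000 + 0.7·0.2500 + 0.7·0.2500; P(strain 1) ≈ 0.3000, P(strain 2) ≈ 0.3500, P(strain 3) ≈ 0.3500
After 'absent': normaliser = 0.3·0.3000 + 0.7·0.3500 + 0.7·0.3500; P(strain 1) ≈ 0.1552, P(strain 2) ≈ 0.4224, P(strain 3) ≈ 0.4224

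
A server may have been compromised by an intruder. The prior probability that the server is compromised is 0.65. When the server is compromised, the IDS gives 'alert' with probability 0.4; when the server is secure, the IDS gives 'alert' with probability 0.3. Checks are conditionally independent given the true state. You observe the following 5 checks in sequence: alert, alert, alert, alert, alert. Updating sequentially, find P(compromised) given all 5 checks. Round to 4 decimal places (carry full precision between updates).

After 'alert': P(compromised) = 0.4·0.6500 / (0.4·0.6500 + 0.3·0.3500) ≈ 0.7123
After 'alert': P(compromised) = 0.4·0.7123 / (0.4·0.7123 + 0.3·0.2877) ≈ 0.7675
After 'alert': P(compromised) = 0.4·0.7675 / (0.4·0.7675 + 0.3·0.2325) ≈ 0.8149
After 'alert': P(compromised) = 0.4·0.8149 / (0.4·0.8149 + 0.3·0.1851) ≈ 0.8544
After 'alert': P(compromised) = 0.4·0.8544 / (0.4·0.8544 + 0.3·0.1456) ≈ 0.8867

0.8867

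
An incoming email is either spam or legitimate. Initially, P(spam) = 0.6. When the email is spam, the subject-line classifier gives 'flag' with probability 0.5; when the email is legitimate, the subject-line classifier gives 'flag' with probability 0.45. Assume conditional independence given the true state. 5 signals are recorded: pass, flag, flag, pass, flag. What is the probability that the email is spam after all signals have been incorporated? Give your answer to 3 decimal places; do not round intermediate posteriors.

0.630

Apply Bayes' rule sequentially, carrying P(spam) forward.
After 'pass': P(spam) = 0.5·0.6000 / (0.5·0.6000 + 0.55·0.4000) ≈ 0.5769
After 'flag': P(spam) = 0.5·0.5769 / (0.5·0.5769 + 0.45·0.4231) ≈ 0.6024
After 'flag': P(spam) = 0.5·0.6024 / (0.5·0.6024 + 0.45·0.3976) ≈ 0.6274
After 'pass': P(spam) = 0.5·0.6274 / (0.5·0.6274 + 0.55·0.3726) ≈ 0.6048
After 'flag': P(spam) = 0.5·0.6048 / (0.5·0.6048 + 0.45·0.3952) ≈ 0.6297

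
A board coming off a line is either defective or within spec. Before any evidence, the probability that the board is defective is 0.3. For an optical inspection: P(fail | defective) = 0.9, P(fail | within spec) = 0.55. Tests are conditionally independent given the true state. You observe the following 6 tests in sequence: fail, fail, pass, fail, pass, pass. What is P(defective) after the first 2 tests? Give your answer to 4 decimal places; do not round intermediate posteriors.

After 'fail': P(defective) = 0.9·0.3000 / (0.9·0.3000 + 0.55·0.7000) ≈ 0.4122
After 'fail': P(defective) = 0.9·0.4122 / (0.9·0.4122 + 0.55·0.5878) ≈ 0.5344

0.5344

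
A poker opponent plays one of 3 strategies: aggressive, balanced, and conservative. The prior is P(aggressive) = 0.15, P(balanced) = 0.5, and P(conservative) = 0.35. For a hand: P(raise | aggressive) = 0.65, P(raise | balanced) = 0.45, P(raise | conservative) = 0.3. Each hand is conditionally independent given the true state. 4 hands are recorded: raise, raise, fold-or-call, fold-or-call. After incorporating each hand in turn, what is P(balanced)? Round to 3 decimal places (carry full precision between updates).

Each posterior becomes the prior for the next update.
After 'raise': normaliser = 0.65·0.1500 + 0.45·0.5000 + 0.3·0.3500; P(aggressive) ≈ 0.2281, P(balanced) ≈ 0.5263, P(conservative) ≈ 0.2456
After 'raise': normaliser = 0.65·0.2281 + 0.45·0.5263 + 0.3·0.2456; P(aggressive) ≈ 0.3231, P(balanced) ≈ 0.5163, P(conservative) ≈ 0.1606
After 'fold-or-call': normaliser = 0.35·0.3231 + 0.55·0.5163 + 0.7·0.1606; P(aggressive) ≈ 0.2220, P(balanced) ≈ 0.5573, P(conservative) ≈ 0.2207
After 'fold-or-call': normaliser = 0.35·0.2220 + 0.55·0.5573 + 0.7·0.2207; P(aggressive) ≈ 0.1442, P(balanced) ≈ 0.5690, P(conservative) ≈ 0.2868

0.569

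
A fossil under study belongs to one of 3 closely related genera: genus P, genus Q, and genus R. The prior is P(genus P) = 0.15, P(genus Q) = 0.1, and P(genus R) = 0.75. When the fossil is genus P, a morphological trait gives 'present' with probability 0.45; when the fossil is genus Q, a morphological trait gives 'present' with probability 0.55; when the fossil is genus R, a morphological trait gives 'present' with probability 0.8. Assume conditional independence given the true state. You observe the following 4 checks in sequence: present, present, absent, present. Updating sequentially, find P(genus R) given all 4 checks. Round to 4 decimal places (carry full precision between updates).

After 'present': normaliser = 0.45·0.1500 + 0.55·0.1000 + 0.8·0.7500; P(genus P) ≈ 0.0934, P(genus Q) ≈ 0.0761, P(genus R) ≈ 0.8304
After 'present': normaliser = 0.45·0.0934 + 0.55·0.0761 + 0.8·0.8304; P(genus P) ≈ 0.0562, P(genus Q) ≈ 0.0560, P(genus R) ≈ 0.8879
After 'absent': normaliser = 0.55·0.0562 + 0.45·0.0560 + 0.2·0.8879; P(genus P) ≈ 0.1323, P(genus Q) ≈ 0.1078, P(genus R) ≈ 0.7600
After 'present': normaliser = 0.45·0.1323 + 0.55·0.1078 + 0.8·0.7600; P(genus P) ≈ 0.0819, P(genus Q) ≈ 0.0816, P(genus R) ≈ 0.8366

0.8366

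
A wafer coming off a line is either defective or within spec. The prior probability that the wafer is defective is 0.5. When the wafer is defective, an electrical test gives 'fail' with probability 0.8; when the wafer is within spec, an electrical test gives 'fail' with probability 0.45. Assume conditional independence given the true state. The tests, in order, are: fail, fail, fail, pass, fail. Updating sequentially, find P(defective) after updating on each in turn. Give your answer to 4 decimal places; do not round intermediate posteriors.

After 'fail': P(defective) = 0.8·0.5000 / (0.8·0.5000 + 0.45·0.5000) ≈ 0.6400
After 'fail': P(defective) = 0.8·0.6400 / (0.8·0.6400 + 0.45·0.3600) ≈ 0.7596
After 'fail': P(defective) = 0.8·0.7596 / (0.8·0.7596 + 0.45·0.2404) ≈ 0.8489
After 'pass': P(defective) = 0.2·0.8489 / (0.2·0.8489 + 0.55·0.1511) ≈ 0.6714
After 'fail': P(defective) = 0.8·0.6714 / (0.8·0.6714 + 0.45·0.3286) ≈ 0.7841

0.7841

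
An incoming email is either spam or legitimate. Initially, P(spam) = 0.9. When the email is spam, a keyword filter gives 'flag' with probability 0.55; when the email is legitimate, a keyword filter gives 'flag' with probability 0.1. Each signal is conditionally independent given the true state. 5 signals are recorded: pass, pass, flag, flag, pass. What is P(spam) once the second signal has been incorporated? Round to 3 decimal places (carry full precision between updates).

0.692

After 'pass': P(spam) = 0.45·0.9000 / (0.45·0.9000 + 0.9·0.1000) ≈ 0.8182
After 'pass': P(spam) = 0.45·0.8182 / (0.45·0.8182 + 0.9·0.1818) ≈ 0.6923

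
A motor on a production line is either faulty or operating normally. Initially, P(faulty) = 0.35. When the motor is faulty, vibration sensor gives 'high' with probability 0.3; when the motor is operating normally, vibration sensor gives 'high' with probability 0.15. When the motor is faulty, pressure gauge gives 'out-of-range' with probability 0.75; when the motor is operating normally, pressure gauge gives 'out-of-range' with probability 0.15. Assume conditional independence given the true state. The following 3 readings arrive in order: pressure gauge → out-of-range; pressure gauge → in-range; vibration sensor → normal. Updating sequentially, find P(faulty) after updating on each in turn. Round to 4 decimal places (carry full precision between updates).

After pressure gauge='out-of-range': P(faulty) = 0.75·0.3500 / (0.75·0.3500 + 0.15·0.6500) ≈ 0.7292
After pressure gauge='in-range': P(faulty) = 0.25·0.7292 / (0.25·0.7292 + 0.85·0.2708) ≈ 0.4419
After vibration sensor='normal': P(faulty) = 0.7·0.4419 / (0.7·0.4419 + 0.85·0.5581) ≈ 0.3947

0.3947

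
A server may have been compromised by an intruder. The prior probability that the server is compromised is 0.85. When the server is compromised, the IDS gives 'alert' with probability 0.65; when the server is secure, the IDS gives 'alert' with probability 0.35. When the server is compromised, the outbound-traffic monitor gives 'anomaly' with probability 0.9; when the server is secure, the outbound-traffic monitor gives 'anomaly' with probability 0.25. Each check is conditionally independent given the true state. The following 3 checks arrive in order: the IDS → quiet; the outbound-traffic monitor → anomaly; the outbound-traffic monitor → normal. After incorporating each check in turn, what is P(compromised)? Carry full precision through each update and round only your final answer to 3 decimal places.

After the IDS='quiet': P(compromised) = 0.35·0.8500 / (0.35·0.8500 + 0.65·0.1500) ≈ 0.7532
After the outbound-traffic monitor='anomaly': P(compromised) = 0.9·0.7532 / (0.9·0.7532 + 0.25·0.2468) ≈ 0.9166
After the outbound-traffic monitor='normal': P(compromised) = 0.1·0.9166 / (0.1·0.9166 + 0.75·0.0834) ≈ 0.5943

0.594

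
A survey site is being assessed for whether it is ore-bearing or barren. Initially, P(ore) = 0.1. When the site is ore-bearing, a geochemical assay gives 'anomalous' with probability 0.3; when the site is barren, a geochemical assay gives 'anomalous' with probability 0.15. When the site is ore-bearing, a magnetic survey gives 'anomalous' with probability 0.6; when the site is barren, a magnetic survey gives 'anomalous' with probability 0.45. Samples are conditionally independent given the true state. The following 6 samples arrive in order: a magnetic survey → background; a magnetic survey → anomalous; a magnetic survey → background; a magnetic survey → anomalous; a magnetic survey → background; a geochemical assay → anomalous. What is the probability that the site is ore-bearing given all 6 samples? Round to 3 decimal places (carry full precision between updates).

After a magnetic survey='background': P(ore) = 0.4·0.1000 / (0.4·0.1000 + 0.55·0.9000) ≈ 0.0748
After a magnetic survey='anomalous': P(ore) = 0.6·0.0748 / (0.6·0.0748 + 0.45·0.9252) ≈ 0.0973
After a magnetic survey='background': P(ore) = 0.4·0.0973 / (0.4·0.0973 + 0.55·0.9027) ≈ 0.0727
After a magnetic survey='anomalous': P(ore) = 0.6·0.0727 / (0.6·0.0727 + 0.45·0.9273) ≈ 0.0946
After a magnetic survey='background': P(ore) = 0.4·0.0946 / (0.4·0.0946 + 0.55·0.9054) ≈ 0.0706
After a geochemical assay='anomalous': P(ore) = 0.3·0.0706 / (0.3·0.0706 + 0.15·0.9294) ≈ 0.1319

0.132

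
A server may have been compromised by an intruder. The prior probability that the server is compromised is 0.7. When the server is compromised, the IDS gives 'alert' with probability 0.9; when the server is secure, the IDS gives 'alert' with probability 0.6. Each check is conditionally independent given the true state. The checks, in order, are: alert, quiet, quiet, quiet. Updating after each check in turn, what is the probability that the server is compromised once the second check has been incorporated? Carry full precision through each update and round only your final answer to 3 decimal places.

0.467

Each posterior becomes the prior for the next update.
After 'alert': P(compromised) = 0.9·0.7000 / (0.9·0.7000 + 0.6·0.3000) ≈ 0.7778
After 'quiet': P(compromised) = 0.1·0.7778 / (0.1·0.7778 + 0.4·0.2222) ≈ 0.4667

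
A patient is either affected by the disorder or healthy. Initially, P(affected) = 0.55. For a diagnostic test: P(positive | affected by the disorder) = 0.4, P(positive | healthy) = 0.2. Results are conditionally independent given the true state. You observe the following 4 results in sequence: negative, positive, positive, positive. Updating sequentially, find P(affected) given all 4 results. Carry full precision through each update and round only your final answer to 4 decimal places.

Each posterior becomes the prior for the next update.
After 'negative': P(affected) = 0.6·0.5500 / (0.6·0.5500 + 0.8·0.4500) ≈ 0.4783
After 'positive': P(affected) = 0.4·0.4783 / (0.4·0.4783 + 0.2·0.5217) ≈ 0.6471
After 'positive': P(affected) = 0.4·0.6471 / (0.4·0.6471 + 0.2·0.3529) ≈ 0.7857
After 'positive': P(affected) = 0.4·0.7857 / (0.4·0.7857 + 0.2·0.2143) ≈ 0.8800

0.8800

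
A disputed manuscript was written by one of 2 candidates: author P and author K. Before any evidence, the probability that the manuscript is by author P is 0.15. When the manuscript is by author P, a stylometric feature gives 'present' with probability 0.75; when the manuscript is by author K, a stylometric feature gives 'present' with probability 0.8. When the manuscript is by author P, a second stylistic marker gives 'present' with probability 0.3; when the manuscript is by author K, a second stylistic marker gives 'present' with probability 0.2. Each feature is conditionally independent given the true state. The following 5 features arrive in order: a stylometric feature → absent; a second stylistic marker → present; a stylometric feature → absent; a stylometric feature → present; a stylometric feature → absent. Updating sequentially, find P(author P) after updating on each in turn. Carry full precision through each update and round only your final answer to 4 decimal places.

After a stylometric feature='absent': P(author P) = 0.25·0.1500 / (0.25·0.1500 + 0.2·0.8500) ≈ 0.1807
After a second stylistic marker='present': P(author P) = 0.3·0.1807 / (0.3·0.1807 + 0.2·0.8193) ≈ 0.2486
After a stylometric feature='absent': P(author P) = 0.25·0.2486 / (0.25·0.2486 + 0.2·0.7514) ≈ 0.2926
After a stylometric feature='present': P(author P) = 0.75·0.2926 / (0.75·0.2926 + 0.8·0.7074) ≈ 0.2794
After a stylometric feature='absent': P(author P) = 0.25·0.2794 / (0.25·0.2794 + 0.2·0.7206) ≈ 0.3265

0.3265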